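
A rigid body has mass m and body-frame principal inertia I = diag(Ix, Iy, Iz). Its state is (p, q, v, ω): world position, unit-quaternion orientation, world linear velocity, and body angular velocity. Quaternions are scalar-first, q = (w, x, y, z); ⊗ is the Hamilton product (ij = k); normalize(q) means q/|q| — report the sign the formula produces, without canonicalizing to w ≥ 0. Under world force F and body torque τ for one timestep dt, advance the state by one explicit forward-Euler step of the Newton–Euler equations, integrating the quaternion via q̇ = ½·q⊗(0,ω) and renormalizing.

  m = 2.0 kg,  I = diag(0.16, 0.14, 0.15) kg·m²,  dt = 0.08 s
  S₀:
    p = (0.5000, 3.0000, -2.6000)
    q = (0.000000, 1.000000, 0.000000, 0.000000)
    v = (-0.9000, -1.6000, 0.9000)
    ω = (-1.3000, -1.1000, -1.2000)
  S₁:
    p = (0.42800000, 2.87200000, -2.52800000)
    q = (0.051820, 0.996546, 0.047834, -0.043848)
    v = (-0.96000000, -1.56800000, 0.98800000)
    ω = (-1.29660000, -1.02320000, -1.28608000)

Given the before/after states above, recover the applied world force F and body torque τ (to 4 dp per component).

velocity change Δv = (-0.06000000, 0.03200000, 0.08800000)
F = m·Δv/dt = (-1.5000, 0.8000, 2.2000)
rate change Δω = (0.00340000, 0.07680000, -0.08608000)
τ = I·(Δω/dt) + ω₀×(Iω₀) = (0.0200, 0.1500, -0.1900)

F = (-1.5000, 0.8000, 2.2000)
τ = (0.0200, 0.1500, -0.1900)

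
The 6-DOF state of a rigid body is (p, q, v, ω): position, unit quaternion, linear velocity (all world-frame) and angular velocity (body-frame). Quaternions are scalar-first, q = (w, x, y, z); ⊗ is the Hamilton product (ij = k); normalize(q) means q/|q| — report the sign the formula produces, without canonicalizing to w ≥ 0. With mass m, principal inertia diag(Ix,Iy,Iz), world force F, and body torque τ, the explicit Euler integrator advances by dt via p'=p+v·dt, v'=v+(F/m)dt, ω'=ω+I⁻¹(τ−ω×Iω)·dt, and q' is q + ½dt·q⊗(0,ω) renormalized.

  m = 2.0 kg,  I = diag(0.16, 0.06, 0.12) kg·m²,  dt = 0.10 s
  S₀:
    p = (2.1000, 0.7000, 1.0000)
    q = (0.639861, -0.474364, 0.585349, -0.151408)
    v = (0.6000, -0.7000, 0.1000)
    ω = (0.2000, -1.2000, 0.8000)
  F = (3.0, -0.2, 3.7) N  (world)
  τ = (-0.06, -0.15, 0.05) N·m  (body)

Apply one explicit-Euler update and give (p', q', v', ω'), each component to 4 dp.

p' = (2.1600, 0.6300, 1.0100)
q' = (0.6840, -0.4524, 0.5629, -0.1029)
v' = (0.7500, -0.7100, 0.2850)
ω' = (0.1985, -1.4607, 0.8217)

α = I⁻¹(τ − ω×Iω) = (-0.0150, -2.6067, 0.2167)
ω' = ω + α·dt = (0.1985, -1.4607, 0.8217)
Hamilton product q⊗(0,ω) = (0.9184180, 0.4145618, -0.4186236, 0.9640558)
q' = normalize(q + ½dt·q⊗(0,ω)) = (0.6840, -0.4524, 0.5629, -0.1029)
linear accel F/m = (1.5000, -0.1000, 1.8500)
p' = p + v·dt = (2.1600, 0.6300, 1.0100)
v' = v + a·dt = (0.7500, -0.7100, 0.2850)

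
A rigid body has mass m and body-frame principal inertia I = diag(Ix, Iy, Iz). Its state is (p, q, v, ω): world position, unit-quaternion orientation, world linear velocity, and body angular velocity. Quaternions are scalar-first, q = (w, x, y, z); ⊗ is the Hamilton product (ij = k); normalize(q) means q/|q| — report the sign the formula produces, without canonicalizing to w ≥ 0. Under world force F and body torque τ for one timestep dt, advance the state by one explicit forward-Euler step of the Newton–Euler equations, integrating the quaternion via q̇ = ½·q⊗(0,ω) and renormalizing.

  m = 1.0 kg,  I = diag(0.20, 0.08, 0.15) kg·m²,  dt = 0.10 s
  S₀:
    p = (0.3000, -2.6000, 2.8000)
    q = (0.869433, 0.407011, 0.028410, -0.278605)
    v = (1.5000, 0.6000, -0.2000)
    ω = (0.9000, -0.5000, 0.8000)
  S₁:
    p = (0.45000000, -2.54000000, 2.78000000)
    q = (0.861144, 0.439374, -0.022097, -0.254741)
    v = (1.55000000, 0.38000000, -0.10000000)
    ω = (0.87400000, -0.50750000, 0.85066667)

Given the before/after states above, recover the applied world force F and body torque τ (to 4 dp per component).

ω₁ − ω₀ = (-0.02600000, -0.00750000, 0.05066667)
precession coupling = (-0.0280, 0.0360, 0.0540)
I·α + gyro = (-0.0800, 0.0300, 0.1300)
Δv = v₁−v₀ = (0.05000000, -0.22000000, 0.10000000)
F = m·Δv/dt = (0.5000, -2.2000, 1.0000)

F = (0.5000, -2.2000, 1.0000)
τ = (-0.0800, 0.0300, 0.1300)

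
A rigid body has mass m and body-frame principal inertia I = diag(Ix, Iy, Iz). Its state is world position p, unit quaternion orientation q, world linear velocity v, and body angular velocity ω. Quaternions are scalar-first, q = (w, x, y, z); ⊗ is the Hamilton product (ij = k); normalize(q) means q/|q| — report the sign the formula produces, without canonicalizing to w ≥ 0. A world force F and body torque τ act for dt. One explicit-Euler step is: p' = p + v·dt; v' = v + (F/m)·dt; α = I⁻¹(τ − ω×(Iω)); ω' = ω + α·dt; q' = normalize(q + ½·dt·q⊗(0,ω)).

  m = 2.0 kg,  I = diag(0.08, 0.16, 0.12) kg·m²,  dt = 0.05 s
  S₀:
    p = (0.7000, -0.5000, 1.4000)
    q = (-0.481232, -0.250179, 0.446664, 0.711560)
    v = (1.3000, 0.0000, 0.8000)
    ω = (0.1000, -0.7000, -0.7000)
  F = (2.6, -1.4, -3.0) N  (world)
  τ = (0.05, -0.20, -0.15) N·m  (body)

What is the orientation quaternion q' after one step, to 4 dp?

2q̇ = q⊗(0,ω) = (0.8357747, 0.1373040, 0.2328931, 0.4673213)
updated quaternion q' = (-0.4602, -0.2467, 0.4523, 0.7230)

q' = (-0.4602, -0.2467, 0.4523, 0.7230)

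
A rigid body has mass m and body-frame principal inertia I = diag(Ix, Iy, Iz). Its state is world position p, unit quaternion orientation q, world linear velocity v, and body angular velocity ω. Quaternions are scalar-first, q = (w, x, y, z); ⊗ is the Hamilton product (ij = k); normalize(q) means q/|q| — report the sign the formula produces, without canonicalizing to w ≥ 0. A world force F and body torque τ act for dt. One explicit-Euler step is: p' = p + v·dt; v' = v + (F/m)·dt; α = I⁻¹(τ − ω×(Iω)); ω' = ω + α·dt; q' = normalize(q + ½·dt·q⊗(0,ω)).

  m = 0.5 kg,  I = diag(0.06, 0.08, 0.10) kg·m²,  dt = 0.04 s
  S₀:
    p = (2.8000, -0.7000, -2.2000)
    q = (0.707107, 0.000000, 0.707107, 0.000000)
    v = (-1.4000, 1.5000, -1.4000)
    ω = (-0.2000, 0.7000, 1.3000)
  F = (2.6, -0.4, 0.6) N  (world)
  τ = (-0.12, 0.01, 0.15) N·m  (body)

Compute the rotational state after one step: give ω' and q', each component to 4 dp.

ω' = (-0.2921, 0.6998, 1.3611)
q' = (0.6969, 0.0155, 0.7167, 0.0212)

ω×(Iω) gyroscopic = (0.0182, 0.0104, -0.0028)
α = I⁻¹(τ − ω×Iω) = (-2.3033, -0.0050, 1.5280)
new body rate ω' = (-0.2921, 0.6998, 1.3611)
2q̇ = q⊗(0,ω) = (-0.4949749, 0.7778177, 0.4949749, 1.0606605)
q' = normalize(q + ½dt·q⊗(0,ω)) = (0.6969, 0.0155, 0.7167, 0.0212)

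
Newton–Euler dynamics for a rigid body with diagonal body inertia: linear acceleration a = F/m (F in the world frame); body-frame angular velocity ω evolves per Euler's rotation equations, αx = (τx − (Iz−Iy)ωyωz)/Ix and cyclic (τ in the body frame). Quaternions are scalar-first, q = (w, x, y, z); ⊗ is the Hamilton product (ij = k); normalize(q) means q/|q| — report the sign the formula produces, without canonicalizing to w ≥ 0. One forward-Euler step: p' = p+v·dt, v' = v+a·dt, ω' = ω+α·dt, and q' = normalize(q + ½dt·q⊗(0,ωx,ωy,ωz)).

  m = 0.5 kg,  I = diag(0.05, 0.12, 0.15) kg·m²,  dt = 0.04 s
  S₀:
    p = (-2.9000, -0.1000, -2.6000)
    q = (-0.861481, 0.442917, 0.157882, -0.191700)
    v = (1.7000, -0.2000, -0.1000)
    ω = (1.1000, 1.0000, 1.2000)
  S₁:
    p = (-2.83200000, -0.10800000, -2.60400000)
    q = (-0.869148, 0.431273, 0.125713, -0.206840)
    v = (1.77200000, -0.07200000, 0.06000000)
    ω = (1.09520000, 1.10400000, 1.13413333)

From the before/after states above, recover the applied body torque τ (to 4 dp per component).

τ = (0.0300, 0.1800, -0.1700)

ω₁ − ω₀ = (-0.00480000, 0.10400000, -0.06586667)
ω₀×(Iω₀) = (0.0360, -0.1320, 0.0770)
τ = I·(Δω/dt) + ω₀×(Iω₀) = (0.0300, 0.1800, -0.1700)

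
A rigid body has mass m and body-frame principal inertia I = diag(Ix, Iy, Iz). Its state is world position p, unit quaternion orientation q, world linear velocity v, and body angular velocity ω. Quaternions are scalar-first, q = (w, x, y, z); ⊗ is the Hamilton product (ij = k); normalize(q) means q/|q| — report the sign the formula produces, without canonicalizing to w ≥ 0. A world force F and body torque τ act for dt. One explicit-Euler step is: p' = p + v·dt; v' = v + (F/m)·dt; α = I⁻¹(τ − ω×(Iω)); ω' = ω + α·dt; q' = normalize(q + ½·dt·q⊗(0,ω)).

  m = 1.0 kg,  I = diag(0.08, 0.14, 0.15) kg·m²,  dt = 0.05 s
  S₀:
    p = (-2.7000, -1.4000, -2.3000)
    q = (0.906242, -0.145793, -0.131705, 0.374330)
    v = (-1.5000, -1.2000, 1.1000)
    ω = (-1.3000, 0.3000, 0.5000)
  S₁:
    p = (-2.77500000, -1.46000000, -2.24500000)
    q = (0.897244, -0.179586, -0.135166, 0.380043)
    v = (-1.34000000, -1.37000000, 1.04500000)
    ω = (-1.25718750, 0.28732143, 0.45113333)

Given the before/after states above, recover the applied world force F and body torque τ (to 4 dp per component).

F = (3.2000, -3.4000, -1.1000)
τ = (0.0700, 0.0100, -0.1700)

ω₁ − ω₀ = (0.04281250, -0.01267857, -0.04886667)
gyro term ω₀×Iω₀ = (0.0015, 0.0455, -0.0234)
applied torque τ = (0.0700, 0.0100, -0.1700)
Δv = v₁−v₀ = (0.16000000, -0.17000000, -0.05500000)
m·(v₁−v₀)/dt = (3.2000, -3.4000, -1.1000)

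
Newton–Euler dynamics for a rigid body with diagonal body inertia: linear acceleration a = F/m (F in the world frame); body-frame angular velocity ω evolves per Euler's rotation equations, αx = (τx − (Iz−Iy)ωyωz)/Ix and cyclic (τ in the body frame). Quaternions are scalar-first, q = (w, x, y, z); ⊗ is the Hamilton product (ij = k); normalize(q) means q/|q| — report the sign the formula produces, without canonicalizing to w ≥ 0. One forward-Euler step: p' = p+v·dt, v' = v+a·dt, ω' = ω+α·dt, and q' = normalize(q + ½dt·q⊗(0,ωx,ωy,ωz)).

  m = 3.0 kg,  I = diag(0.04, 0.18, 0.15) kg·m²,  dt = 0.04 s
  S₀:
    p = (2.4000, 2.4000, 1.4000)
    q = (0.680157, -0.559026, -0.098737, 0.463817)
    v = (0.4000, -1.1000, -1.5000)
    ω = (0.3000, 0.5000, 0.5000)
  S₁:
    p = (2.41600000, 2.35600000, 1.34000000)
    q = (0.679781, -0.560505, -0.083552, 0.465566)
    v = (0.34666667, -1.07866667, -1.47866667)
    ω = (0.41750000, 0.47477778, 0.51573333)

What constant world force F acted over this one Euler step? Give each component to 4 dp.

v₁ − v₀ = (-0.05333333, 0.02133333, 0.02133333)
F = m·Δv/dt = (-4.0000, 1.6000, 1.6000)

F = (-4.0000, 1.6000, 1.6000)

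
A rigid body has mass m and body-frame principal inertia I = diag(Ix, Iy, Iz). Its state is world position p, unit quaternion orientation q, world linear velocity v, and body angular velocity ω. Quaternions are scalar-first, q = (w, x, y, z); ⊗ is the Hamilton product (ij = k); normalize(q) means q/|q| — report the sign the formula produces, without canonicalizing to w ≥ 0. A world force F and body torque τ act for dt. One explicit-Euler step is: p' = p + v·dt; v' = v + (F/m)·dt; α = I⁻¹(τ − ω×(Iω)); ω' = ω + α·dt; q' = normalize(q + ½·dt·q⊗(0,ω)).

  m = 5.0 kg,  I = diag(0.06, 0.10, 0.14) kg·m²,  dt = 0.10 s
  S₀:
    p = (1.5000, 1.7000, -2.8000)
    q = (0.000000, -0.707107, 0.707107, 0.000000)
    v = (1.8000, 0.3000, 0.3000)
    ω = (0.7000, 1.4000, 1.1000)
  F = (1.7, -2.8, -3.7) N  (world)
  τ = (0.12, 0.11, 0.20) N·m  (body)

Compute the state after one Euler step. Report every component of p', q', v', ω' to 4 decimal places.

p' = (1.6800, 1.7300, -2.7700)
q' = (-0.0246, -0.6652, 0.7426, -0.0739)
v' = (1.8340, 0.2440, 0.2260)
ω' = (0.7973, 1.5716, 1.2149)

p + v·dt = (1.6800, 1.7300, -2.7700)
v' = v + a·dt = (1.8340, 0.2440, 0.2260)
ω×(Iω) gyroscopic = (0.0616, -0.0616, 0.0392)
(τ − ω×Iω)/I = (0.9733, 1.7160, 1.1486)
ω' = ω + α·dt = (0.7973, 1.5716, 1.2149)
2q̇ = q⊗(0,ω) = (-0.4949749, 0.7778177, 0.7778177, -1.4849247)
updated quaternion q' = (-0.0246, -0.6652, 0.7426, -0.0739)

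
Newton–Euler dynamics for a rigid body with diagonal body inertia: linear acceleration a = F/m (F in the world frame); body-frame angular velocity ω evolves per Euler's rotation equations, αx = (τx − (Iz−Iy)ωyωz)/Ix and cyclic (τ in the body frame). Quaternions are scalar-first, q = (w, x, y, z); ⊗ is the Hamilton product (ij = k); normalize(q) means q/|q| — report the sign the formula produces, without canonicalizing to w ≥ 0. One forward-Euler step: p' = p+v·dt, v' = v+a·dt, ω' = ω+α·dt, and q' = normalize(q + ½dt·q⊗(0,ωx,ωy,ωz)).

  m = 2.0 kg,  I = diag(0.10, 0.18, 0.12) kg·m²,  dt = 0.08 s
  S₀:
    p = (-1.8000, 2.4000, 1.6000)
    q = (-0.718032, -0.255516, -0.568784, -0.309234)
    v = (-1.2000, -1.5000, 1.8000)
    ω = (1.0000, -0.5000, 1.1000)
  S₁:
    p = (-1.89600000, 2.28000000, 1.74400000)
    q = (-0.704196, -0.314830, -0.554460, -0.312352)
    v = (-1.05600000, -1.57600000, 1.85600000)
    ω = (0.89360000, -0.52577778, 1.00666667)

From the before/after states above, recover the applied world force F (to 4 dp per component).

v₁ − v₀ = (0.14400000, -0.07600000, 0.05600000)
m·(v₁−v₀)/dt = (3.6000, -1.9000, 1.4000)

F = (3.6000, -1.9000, 1.4000)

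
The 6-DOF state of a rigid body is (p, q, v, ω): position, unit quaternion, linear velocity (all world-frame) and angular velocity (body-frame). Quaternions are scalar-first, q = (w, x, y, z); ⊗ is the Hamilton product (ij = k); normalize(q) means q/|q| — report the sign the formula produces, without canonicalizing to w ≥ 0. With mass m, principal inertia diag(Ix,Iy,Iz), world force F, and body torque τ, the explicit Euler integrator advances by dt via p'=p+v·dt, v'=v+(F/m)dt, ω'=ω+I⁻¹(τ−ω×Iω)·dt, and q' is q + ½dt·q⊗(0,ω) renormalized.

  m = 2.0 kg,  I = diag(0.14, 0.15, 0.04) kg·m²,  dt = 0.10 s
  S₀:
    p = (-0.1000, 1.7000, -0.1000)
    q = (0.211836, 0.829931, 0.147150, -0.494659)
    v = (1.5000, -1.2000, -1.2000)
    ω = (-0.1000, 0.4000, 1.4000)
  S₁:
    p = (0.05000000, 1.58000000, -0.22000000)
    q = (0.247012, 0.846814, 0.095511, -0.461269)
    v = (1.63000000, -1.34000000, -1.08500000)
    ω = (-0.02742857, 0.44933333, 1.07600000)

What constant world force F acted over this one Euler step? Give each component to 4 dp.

v₁ − v₀ = (0.13000000, -0.14000000, 0.11500000)
F = m·Δv/dt = (2.6000, -2.8000, 2.3000)

F = (2.6000, -2.8000, 2.3000)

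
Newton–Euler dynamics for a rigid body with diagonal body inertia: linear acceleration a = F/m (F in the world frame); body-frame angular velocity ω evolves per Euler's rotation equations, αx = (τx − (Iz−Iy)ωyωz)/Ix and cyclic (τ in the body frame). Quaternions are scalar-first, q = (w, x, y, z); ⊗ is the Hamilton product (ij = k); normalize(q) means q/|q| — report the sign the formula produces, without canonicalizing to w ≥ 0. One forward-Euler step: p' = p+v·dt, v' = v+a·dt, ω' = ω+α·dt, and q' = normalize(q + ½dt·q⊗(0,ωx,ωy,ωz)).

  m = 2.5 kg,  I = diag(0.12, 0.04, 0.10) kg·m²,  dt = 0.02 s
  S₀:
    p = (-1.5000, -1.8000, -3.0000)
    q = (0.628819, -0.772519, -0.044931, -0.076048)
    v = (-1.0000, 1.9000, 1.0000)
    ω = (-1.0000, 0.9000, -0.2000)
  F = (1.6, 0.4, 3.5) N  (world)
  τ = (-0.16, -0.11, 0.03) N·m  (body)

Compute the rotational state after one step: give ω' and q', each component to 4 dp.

precession coupling ω×(Iω) = (-0.0108, 0.0040, 0.0720)
(τ − ω×Iω)/I = (-1.2433, -2.8500, -0.4200)
ω + α·dt = (-1.0249, 0.8430, -0.2084)
2q̇ = q⊗(0,ω) = (-0.7472907, -0.5513896, 0.4874813, -0.8659619)
q' = normalize(q + ½dt·q⊗(0,ω)) = (0.6213, -0.7780, -0.0401, -0.0847)

ω' = (-1.0249, 0.8430, -0.2084)
q' = (0.6213, -0.7780, -0.0401, -0.0847)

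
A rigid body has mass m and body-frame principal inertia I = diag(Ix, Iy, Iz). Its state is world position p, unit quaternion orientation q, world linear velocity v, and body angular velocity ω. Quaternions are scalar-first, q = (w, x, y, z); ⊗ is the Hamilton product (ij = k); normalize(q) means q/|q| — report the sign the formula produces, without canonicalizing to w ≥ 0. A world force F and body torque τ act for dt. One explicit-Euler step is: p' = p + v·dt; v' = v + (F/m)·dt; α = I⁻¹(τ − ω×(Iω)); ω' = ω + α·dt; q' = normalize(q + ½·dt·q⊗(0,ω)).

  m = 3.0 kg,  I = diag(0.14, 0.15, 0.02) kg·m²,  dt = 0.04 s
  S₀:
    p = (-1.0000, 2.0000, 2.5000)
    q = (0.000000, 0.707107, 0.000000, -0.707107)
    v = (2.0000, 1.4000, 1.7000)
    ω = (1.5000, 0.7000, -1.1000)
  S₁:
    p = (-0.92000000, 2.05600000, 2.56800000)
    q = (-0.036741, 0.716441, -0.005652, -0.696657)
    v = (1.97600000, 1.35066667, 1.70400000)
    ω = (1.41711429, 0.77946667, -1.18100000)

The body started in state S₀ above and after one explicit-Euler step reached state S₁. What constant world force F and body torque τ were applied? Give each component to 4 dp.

F = (-1.8000, -3.7000, 0.3000)
τ = (-0.1900, 0.1000, -0.0300)

ω₁ − ω₀ = (-0.08288571, 0.07946667, -0.08100000)
applied torque τ = (-0.1900, 0.1000, -0.0300)
velocity change Δv = (-0.02400000, -0.04933333, 0.00400000)
m·(v₁−v₀)/dt = (-1.8000, -3.7000, 0.3000)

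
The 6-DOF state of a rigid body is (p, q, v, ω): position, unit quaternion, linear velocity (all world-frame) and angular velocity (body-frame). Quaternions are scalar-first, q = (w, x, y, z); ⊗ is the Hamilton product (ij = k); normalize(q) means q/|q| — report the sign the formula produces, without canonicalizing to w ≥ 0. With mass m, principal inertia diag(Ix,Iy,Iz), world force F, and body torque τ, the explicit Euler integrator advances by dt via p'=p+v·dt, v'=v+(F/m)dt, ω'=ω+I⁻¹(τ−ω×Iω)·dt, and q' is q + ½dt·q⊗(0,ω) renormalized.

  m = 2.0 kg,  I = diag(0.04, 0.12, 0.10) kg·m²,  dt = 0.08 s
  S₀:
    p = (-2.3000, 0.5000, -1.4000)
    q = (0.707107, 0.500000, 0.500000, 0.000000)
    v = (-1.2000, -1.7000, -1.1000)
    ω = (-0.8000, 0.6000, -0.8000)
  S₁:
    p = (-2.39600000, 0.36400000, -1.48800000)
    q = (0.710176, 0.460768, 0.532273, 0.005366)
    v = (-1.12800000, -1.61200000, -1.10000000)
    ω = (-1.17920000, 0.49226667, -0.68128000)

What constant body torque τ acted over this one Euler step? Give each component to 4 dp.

rate change Δω = (-0.37920000, -0.10773333, 0.11872000)
τ = I·(Δω/dt) + ω₀×(Iω₀) = (-0.1800, -0.2000, 0.1100)

τ = (-0.1800, -0.2000, 0.1100)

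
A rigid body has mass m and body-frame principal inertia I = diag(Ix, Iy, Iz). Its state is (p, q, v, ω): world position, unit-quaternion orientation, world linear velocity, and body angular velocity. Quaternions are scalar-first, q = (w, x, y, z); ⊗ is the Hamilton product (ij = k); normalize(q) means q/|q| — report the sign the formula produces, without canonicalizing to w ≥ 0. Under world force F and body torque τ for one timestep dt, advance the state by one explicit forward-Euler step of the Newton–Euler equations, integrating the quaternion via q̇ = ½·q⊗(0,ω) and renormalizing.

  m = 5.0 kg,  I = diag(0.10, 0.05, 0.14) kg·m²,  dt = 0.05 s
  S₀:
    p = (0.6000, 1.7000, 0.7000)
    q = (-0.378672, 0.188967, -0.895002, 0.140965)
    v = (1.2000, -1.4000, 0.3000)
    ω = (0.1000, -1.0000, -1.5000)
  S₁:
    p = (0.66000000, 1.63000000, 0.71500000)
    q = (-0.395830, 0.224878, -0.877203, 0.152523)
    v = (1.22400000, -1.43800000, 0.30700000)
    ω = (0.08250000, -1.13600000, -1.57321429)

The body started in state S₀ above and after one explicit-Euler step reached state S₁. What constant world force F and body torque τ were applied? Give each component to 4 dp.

F = (2.4000, -3.8000, 0.7000)
τ = (0.1000, -0.1300, -0.2000)

v₁ − v₀ = (0.02400000, -0.03800000, 0.00700000)
F = m·Δv/dt = (2.4000, -3.8000, 0.7000)
Δω = ω₁−ω₀ = (-0.01750000, -0.13600000, -0.07321429)
ω₀×(Iω₀) = (0.1350, 0.0060, 0.0050)
I·α + gyro = (0.1000, -0.1300, -0.2000)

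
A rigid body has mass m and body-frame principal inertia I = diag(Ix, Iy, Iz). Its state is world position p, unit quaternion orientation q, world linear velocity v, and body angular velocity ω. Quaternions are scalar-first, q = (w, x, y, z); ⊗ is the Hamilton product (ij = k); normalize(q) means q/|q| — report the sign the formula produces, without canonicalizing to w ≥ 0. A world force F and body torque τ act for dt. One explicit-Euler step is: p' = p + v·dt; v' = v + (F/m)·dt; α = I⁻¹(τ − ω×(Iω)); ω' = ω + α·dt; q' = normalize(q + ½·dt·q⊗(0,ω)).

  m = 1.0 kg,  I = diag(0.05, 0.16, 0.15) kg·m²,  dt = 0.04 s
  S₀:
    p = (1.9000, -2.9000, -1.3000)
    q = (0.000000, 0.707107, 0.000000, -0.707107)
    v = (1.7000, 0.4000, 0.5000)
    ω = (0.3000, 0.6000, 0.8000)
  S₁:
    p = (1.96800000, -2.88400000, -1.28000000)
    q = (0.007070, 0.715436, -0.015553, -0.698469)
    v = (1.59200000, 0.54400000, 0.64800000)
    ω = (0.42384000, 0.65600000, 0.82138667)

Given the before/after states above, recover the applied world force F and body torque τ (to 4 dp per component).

F = (-2.7000, 3.6000, 3.7000)
τ = (0.1500, 0.2000, 0.1000)

rate change Δω = (0.12384000, 0.05600000, 0.02138667)
ω₀×(Iω₀) = (-0.0048, -0.0240, 0.0198)
applied torque τ = (0.1500, 0.2000, 0.1000)
v₁ − v₀ = (-0.10800000, 0.14400000, 0.14800000)
applied force F = (-2.7000, 3.6000, 3.7000)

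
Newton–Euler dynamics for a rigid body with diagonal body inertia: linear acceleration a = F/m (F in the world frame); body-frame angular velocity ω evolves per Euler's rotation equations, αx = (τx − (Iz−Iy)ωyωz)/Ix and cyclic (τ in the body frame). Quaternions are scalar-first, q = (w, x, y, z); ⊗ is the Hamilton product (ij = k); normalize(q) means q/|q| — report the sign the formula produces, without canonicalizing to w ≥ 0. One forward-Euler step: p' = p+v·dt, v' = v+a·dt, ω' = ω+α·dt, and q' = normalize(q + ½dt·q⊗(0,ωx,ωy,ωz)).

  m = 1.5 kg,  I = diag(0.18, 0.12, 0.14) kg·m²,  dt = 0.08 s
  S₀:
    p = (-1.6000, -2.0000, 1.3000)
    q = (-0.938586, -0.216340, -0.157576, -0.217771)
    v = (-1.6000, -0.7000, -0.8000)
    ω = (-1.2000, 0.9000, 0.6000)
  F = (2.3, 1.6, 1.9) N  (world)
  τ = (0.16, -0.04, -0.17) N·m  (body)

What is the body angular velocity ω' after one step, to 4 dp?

ω' = (-1.1337, 0.8925, 0.4658)

(τ − ω×Iω)/I = (0.8289, -0.0933, -1.6771)
ω + α·dt = (-1.1337, 0.8925, 0.4658)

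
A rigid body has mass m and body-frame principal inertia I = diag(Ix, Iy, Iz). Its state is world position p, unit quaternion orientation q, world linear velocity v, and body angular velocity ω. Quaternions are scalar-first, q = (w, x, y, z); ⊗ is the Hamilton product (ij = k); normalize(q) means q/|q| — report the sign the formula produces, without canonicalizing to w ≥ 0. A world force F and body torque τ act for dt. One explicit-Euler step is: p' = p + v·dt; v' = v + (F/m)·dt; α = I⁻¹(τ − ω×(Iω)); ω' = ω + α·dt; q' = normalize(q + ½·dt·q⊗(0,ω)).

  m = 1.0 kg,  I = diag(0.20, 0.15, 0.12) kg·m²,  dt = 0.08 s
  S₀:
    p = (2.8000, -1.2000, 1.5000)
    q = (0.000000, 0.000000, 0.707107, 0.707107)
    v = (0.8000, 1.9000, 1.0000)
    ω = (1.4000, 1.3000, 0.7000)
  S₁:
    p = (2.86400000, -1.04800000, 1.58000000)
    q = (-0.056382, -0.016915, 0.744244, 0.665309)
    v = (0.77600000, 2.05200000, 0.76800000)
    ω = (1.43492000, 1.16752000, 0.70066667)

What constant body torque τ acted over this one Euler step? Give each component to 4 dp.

τ = (0.0600, -0.1700, -0.0900)

Δω = ω₁−ω₀ = (0.03492000, -0.13248000, 0.00066667)
I·α + gyro = (0.0600, -0.1700, -0.0900)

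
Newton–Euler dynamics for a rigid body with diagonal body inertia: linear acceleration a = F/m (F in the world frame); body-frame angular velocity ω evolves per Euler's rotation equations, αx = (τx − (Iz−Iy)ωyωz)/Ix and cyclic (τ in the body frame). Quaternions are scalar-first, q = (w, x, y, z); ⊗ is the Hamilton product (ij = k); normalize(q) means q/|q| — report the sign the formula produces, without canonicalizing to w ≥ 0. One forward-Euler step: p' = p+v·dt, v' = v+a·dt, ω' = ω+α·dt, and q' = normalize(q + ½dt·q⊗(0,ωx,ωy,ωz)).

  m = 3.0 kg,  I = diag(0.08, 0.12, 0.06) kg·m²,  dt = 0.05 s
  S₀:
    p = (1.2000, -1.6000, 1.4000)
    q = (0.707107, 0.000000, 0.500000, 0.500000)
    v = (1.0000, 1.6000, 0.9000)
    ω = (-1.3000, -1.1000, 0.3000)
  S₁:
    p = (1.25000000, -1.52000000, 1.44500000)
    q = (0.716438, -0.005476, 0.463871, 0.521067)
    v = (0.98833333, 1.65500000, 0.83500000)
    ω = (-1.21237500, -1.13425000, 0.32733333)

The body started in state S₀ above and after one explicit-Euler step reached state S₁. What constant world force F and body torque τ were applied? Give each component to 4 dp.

rate change Δω = (0.08762500, -0.03425000, 0.02733333)
gyro term ω₀×Iω₀ = (0.0198, -0.0078, 0.0572)
applied torque τ = (0.1600, -0.0900, 0.0900)
Δv = v₁−v₀ = (-0.01166667, 0.05500000, -0.06500000)
applied force F = (-0.7000, 3.3000, -3.9000)

F = (-0.7000, 3.3000, -3.9000)
τ = (0.1600, -0.0900, 0.0900)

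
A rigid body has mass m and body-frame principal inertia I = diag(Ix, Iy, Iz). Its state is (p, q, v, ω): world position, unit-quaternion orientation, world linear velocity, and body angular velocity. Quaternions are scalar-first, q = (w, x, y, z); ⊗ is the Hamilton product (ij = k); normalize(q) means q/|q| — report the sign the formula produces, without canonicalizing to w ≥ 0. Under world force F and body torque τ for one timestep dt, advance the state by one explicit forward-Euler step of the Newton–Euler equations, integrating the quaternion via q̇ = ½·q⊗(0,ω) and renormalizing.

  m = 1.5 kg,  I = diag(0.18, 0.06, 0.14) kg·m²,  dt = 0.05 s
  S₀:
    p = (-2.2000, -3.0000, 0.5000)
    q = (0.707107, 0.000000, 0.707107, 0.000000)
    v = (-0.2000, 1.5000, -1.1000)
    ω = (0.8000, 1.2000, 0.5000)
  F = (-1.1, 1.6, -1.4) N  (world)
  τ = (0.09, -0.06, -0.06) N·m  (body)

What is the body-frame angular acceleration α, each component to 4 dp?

α = (0.2333, -1.2667, 0.3943)

precession coupling ω×(Iω) = (0.0480, 0.0160, -0.1152)
α = I⁻¹(τ − ω×Iω) = (0.2333, -1.2667, 0.3943)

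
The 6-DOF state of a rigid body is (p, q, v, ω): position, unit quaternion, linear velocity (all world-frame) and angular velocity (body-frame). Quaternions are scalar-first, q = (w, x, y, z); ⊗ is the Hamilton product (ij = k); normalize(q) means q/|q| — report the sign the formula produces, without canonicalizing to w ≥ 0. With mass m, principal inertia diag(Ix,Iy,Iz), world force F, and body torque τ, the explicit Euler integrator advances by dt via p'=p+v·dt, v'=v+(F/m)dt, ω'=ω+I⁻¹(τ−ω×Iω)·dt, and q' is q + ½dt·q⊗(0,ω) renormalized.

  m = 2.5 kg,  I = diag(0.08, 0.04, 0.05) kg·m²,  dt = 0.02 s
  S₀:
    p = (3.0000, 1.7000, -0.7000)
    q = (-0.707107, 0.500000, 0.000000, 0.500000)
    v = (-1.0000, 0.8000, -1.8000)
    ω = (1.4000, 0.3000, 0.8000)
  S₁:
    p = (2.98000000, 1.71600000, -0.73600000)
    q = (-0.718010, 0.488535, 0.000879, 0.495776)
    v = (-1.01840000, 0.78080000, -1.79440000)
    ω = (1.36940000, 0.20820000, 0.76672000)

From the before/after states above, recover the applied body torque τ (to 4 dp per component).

τ = (-0.1200, -0.1500, -0.1000)

ω₁ − ω₀ = (-0.03060000, -0.09180000, -0.03328000)
gyro term ω₀×Iω₀ = (0.0024, 0.0336, -0.0168)
applied torque τ = (-0.1200, -0.1500, -0.1000)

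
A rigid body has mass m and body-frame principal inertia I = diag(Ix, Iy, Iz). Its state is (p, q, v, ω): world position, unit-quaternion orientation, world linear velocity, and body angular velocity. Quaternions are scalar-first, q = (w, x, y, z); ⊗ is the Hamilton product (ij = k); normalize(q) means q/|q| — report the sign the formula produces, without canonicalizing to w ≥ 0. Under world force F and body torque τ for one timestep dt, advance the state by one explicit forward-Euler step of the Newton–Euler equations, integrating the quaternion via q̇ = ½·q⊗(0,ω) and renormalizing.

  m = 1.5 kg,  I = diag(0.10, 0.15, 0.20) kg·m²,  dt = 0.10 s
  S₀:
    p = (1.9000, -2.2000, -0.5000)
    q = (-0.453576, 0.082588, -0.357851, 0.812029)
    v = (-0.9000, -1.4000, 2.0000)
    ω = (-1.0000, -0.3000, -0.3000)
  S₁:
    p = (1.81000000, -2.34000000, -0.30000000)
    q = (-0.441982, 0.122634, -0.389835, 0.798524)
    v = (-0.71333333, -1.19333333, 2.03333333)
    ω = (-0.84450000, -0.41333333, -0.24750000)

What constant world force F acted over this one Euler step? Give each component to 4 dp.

v₁ − v₀ = (0.18666667, 0.20666667, 0.03333333)
F = m·Δv/dt = (2.8000, 3.1000, 0.5000)

F = (2.8000, 3.1000, 0.5000)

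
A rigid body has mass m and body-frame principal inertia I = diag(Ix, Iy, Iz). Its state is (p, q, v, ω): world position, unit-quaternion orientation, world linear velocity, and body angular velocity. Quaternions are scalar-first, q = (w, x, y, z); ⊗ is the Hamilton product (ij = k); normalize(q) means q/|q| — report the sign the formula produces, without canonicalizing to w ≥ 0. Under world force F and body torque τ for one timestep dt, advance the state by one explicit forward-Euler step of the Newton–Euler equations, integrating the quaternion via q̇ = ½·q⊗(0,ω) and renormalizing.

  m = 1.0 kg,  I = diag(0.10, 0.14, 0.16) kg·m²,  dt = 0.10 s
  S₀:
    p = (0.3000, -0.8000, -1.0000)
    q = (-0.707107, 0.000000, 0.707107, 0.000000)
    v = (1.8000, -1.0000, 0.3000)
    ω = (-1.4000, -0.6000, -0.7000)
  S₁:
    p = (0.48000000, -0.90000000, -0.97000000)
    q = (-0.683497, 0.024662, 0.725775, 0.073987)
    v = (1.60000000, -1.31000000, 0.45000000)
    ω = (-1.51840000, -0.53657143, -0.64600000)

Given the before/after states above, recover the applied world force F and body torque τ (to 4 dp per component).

rate change Δω = (-0.11840000, 0.06342857, 0.05400000)
applied torque τ = (-0.1100, 0.0300, 0.1200)
v₁ − v₀ = (-0.20000000, -0.31000000, 0.15000000)
applied force F = (-2.0000, -3.1000, 1.5000)

F = (-2.0000, -3.1000, 1.5000)
τ = (-0.1100, 0.0300, 0.1200)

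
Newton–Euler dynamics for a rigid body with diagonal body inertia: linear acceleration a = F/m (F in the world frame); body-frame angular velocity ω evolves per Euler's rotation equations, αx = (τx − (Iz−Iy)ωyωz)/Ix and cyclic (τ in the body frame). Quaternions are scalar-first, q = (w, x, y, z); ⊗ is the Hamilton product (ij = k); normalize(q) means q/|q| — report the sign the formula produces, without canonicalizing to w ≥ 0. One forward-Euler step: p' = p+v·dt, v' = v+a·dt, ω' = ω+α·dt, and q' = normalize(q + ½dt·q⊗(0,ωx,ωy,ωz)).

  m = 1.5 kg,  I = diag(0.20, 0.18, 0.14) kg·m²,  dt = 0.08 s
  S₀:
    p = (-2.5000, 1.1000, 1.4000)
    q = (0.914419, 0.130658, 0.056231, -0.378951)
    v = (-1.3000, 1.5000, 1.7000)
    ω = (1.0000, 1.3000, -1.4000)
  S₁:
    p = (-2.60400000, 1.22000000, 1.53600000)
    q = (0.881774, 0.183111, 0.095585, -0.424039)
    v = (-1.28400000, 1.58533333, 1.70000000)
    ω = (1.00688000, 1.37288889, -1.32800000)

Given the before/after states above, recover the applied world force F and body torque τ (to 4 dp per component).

F = (0.3000, 1.6000, 0.0000)
τ = (0.0900, 0.0800, 0.1000)

Δω = ω₁−ω₀ = (0.00688000, 0.07288889, 0.07200000)
τ = I·(Δω/dt) + ω₀×(Iω₀) = (0.0900, 0.0800, 0.1000)
Δv = v₁−v₀ = (0.01600000, 0.08533333, 0.00000000)
F = m·Δv/dt = (0.3000, 1.6000, 0.0000)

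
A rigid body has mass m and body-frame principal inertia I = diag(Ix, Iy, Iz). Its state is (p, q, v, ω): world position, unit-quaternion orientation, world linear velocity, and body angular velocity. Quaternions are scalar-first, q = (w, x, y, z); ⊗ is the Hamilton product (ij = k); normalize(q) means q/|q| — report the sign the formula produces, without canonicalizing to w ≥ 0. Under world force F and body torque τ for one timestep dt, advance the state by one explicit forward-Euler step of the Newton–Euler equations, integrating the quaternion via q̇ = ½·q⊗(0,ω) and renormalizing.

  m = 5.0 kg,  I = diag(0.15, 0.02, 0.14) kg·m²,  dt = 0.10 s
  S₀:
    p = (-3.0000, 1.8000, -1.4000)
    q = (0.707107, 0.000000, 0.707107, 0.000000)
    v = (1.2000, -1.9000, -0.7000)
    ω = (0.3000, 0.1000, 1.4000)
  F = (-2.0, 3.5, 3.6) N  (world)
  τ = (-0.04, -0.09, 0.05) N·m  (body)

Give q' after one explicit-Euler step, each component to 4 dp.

q⊗(0,ω) = (-0.0707107, 1.2020819, 0.0707107, 0.7778177)
q' = normalize(q + ½dt·q⊗(0,ω)) = (0.7018, 0.0599, 0.7088, 0.0388)

q' = (0.7018, 0.0599, 0.7088, 0.0388)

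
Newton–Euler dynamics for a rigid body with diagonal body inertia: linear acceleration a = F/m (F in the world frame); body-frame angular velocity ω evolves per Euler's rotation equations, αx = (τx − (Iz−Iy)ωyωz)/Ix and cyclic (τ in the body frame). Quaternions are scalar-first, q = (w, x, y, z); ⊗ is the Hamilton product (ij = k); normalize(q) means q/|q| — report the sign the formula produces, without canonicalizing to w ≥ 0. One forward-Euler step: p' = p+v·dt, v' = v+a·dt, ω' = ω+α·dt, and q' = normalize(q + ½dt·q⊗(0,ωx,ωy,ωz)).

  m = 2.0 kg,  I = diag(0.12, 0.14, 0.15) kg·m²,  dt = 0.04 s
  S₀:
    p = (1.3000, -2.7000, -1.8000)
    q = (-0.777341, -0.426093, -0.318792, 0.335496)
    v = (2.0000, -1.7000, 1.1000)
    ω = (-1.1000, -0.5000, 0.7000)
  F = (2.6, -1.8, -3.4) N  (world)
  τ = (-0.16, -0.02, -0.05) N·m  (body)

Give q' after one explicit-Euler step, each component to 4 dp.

q' = (-0.7943, -0.4099, -0.3123, 0.3217)

2q̇ = q⊗(0,ω) = (-0.8629455, 0.7996687, 0.3178900, -0.6817634)
updated quaternion q' = (-0.7943, -0.4099, -0.3123, 0.3217)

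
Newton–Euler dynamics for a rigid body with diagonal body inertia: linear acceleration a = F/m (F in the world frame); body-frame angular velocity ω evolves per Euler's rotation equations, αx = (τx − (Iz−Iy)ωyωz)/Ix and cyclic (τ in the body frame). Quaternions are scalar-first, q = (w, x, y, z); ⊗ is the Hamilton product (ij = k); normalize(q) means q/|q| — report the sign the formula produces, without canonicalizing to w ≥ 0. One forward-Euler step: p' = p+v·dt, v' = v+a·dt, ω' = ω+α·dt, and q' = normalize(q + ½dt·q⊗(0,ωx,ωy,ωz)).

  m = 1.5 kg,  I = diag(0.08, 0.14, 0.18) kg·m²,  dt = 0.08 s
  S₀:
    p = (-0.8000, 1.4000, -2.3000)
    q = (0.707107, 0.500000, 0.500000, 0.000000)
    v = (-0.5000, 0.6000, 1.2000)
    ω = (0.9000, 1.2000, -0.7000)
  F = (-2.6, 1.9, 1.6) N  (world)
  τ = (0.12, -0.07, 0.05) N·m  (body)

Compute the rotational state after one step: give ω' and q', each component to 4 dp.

angular accel α = (1.9200, -0.9500, -0.0822)
new body rate ω' = (1.0536, 1.1240, -0.7066)
q⊗(0,ω) = (-1.0500000, 0.2863963, 1.1985284, -0.3449749)
q + ½dt·q⊗(0,ω), renormalized = (0.6637, 0.5103, 0.5467, -0.0138)

ω' = (1.0536, 1.1240, -0.7066)
q' = (0.6637, 0.5103, 0.5467, -0.0138)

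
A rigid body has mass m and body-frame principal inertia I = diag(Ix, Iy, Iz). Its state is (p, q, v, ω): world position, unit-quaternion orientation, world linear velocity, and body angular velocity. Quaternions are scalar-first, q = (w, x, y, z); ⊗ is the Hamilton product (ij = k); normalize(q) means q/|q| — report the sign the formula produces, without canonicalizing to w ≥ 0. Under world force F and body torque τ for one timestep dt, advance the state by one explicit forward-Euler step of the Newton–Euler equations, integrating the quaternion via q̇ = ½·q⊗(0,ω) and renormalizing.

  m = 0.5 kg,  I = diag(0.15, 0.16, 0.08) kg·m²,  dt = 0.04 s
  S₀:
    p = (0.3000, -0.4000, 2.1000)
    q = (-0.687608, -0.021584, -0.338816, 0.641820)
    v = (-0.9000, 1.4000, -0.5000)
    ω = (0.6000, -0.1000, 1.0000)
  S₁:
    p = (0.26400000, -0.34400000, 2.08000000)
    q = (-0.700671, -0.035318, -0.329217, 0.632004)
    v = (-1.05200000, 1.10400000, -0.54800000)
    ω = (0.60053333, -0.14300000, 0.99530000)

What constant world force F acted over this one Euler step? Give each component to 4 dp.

Δv = v₁−v₀ = (-0.15200000, -0.29600000, -0.04800000)
applied force F = (-1.9000, -3.7000, -0.6000)

F = (-1.9000, -3.7000, -0.6000)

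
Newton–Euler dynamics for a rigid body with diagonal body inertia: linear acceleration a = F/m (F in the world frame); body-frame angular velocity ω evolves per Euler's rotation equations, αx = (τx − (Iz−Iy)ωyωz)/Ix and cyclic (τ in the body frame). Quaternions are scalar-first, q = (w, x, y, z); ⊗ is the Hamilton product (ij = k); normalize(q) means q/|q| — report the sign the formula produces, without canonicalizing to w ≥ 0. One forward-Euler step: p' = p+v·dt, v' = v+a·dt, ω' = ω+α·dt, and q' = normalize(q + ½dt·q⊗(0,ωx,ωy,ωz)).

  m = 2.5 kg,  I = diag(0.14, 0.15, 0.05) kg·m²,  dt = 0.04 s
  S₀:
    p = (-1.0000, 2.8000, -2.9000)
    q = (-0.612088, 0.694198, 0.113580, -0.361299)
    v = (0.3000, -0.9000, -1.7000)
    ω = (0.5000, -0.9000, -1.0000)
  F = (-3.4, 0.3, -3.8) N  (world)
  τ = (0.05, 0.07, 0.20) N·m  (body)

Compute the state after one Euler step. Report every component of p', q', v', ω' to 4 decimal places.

α = I⁻¹(τ − ω×Iω) = (1.0000, 0.7667, 4.0900)
ω + α·dt = (0.5400, -0.8693, -0.8364)
Hamilton product q⊗(0,ω) = (-0.6061760, -0.7447931, 1.0644277, -0.0694802)
q' = normalize(q + ½dt·q⊗(0,ω)) = (-0.6240, 0.6790, 0.1348, -0.3625)
p' = p + v·dt = (-0.9880, 2.7640, -2.9680)
v' = v + a·dt = (0.2456, -0.8952, -1.7608)

p' = (-0.9880, 2.7640, -2.9680)
q' = (-0.6240, 0.6790, 0.1348, -0.3625)
v' = (0.2456, -0.8952, -1.7608)
ω' = (0.5400, -0.8693, -0.8364)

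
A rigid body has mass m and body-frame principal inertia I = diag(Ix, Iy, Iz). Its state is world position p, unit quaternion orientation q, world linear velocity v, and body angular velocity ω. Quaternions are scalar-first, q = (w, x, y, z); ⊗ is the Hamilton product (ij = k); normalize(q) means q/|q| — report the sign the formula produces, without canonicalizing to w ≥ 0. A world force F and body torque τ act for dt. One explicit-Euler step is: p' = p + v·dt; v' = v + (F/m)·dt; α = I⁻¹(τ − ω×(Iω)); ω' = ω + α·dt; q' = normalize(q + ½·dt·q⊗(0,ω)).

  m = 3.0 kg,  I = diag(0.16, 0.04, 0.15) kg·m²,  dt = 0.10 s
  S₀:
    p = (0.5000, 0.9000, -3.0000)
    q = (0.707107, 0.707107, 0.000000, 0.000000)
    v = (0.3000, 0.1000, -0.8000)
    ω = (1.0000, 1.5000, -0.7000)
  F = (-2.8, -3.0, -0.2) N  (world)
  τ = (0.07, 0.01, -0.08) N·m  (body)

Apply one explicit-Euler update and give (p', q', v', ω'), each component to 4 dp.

p' = p + v·dt = (0.5300, 0.9100, -3.0800)
new velocity v' = (0.2067, 0.0000, -0.8067)
(τ − ω×Iω)/I = (1.1594, 0.4250, 0.6667)
new body rate ω' = (1.1159, 1.5425, -0.6333)
Hamilton product q⊗(0,ω) = (-0.7071070, 0.7071070, 1.5556354, 0.5656856)
q + ½dt·q⊗(0,ω), renormalized = (0.6686, 0.7390, 0.0774, 0.0282)

p' = (0.5300, 0.9100, -3.0800)
q' = (0.6686, 0.7390, 0.0774, 0.0282)
v' = (0.2067, 0.0000, -0.8067)
ω' = (1.1159, 1.5425, -0.6333)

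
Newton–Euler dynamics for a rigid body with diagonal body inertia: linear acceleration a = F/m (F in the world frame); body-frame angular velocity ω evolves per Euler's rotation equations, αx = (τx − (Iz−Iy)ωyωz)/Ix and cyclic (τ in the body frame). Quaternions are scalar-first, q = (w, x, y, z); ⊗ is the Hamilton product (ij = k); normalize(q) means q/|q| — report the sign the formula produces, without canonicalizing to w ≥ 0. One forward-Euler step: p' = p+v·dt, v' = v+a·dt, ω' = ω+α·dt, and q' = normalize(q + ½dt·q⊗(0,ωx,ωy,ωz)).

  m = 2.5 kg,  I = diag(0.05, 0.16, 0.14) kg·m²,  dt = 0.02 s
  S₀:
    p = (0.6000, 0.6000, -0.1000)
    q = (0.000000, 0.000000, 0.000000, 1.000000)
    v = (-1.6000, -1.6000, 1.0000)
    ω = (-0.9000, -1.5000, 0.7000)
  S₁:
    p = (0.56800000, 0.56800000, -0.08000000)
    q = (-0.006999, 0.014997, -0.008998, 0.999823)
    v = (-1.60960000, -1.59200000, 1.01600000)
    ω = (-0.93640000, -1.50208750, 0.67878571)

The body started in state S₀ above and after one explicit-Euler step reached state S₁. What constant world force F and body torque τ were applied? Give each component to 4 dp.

rate change Δω = (-0.03640000, -0.00208750, -0.02121429)
gyro term ω₀×Iω₀ = (0.0210, 0.0567, 0.1485)
I·α + gyro = (-0.0700, 0.0400, 0.0000)
velocity change Δv = (-0.00960000, 0.00800000, 0.01600000)
F = m·Δv/dt = (-1.2000, 1.0000, 2.0000)

F = (-1.2000, 1.0000, 2.0000)
τ = (-0.0700, 0.0400, 0.0000)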